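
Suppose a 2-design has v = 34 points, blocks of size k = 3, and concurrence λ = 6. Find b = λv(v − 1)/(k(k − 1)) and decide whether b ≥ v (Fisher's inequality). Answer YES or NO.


b = λv(v − 1)/(k(k − 1)) = 6·34·33/(3·2) = 6732/6 = 1122.
Compare with v = 34: b ≥ v, so Fisher's inequality holds.

YES


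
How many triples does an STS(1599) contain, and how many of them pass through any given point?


An STS(v) is a 2-(v, 3, 1) BIBD: block size k = 3, λ = 1.
Replication: r(k − 1) = λ(v − 1) ⇒ r·2 = 1599 − 1 = 1598 ⇒ r = 799.
Block count: bk = vr ⇒ b·3 = 1599·799 = 1277601 ⇒ b = 425867.

r = 799, b = 425867.


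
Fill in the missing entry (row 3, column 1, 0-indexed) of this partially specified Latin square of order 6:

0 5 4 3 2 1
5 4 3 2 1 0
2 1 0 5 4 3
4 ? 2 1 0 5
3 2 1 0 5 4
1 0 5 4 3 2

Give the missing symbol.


Row 3 contains symbols [0, 1, 2, 4, 5] — missing [3].
Column 1 contains symbols [0, 1, 2, 4, 5] — missing [3].
The missing symbol must appear in both missing sets; intersection = [3].
Therefore the hidden value is 3.

Missing value = 3.


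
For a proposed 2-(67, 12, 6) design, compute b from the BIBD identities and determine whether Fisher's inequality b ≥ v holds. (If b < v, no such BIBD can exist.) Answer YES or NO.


b = λv(v − 1)/(k(k − 1)) = 6·67·66/(12·11) = 26532/132 = 201.
Compare with v = 67: b ≥ v, so Fisher's inequality holds.

YES


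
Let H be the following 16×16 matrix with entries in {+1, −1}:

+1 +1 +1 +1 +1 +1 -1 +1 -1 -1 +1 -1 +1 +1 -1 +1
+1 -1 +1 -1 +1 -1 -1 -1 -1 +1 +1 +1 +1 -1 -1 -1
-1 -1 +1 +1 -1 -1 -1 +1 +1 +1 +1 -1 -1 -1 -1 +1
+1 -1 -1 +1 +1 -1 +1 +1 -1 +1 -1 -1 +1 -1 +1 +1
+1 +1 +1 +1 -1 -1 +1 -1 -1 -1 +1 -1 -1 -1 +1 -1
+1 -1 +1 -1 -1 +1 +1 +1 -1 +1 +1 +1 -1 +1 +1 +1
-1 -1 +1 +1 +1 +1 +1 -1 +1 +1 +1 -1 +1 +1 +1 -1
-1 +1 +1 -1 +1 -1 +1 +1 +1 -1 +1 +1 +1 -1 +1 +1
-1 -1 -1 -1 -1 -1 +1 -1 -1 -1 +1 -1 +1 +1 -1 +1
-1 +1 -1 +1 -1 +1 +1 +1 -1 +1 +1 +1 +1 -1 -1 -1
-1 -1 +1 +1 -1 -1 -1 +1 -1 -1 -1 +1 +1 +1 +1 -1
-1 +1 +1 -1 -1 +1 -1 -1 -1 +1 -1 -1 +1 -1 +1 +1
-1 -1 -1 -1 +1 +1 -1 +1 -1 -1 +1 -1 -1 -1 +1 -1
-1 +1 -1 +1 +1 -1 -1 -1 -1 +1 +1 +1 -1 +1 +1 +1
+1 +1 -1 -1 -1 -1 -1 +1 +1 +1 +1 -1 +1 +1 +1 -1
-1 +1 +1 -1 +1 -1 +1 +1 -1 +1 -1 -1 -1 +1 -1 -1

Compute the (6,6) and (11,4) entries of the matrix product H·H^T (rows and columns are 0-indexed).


Row 4 of H: [1, 1, 1, 1, -1, -1, 1, -1, -1, -1, 1, -1, -1, -1, 1, -1].
Row 6 of H: [-1, -1, 1, 1, 1, 1, 1, -1, 1, 1, 1, -1, 1, 1, 1, -1].
Row 11 of H: [-1, 1, 1, -1, -1, 1, -1, -1, -1, 1, -1, -1, 1, -1, 1, 1].
(H·H^T)[6][6] = Σ_j H[6][j]·H[6][j] = (-1)² + (-1)² + (1)² + (1)² + (1)² + (1)² + (1)² + (-1)² + (1)² + (1)² + (1)² + (-1)² + (1)² + (1)² + (1)² + (-1)² = 1 + 1 + 1 + 1 + 1 + 1 + 1 + 1 + 1 + 1 + 1 + 1 + 1 + 1 + 1 + 1 = 16.
(H·H^T)[11][4] = Σ_j H[11][j]·H[4][j] = (-1)·(1) + (1)·(1) + (1)·(1) + (-1)·(1) + (-1)·(-1) + (1)·(-1) + (-1)·(1) + (-1)·(-1) + (-1)·(-1) + (1)·(-1) + (-1)·(1) + (-1)·(-1) + (1)·(-1) + (-1)·(-1) + (1)·(1) + (1)·(-1) = -1 + 1 + 1 + -1 + 1 + -1 + -1 + 1 + 1 + -1 + -1 + 1 + -1 + 1 + 1 + -1 = 0.
So rows 11 and 4 are orthogonal; the diagonal entry equals n = 16.

(6,6) entry = 16; (11,4) entry = 0.


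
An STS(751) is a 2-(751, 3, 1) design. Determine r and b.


An STS(v) is a 2-(v, 3, 1) BIBD: block size k = 3, λ = 1.
Replication: r(k − 1) = λ(v − 1) ⇒ r·2 = 751 − 1 = 750 ⇒ r = 375.
Block count: b = v(v − 1)/6 = 751·750/6 = 563250/6 = 93875.
(Check via bk = vr: 93875·3 = 281625 = 751·375 = 281625 ✓.)

r = 375, b = 93875.


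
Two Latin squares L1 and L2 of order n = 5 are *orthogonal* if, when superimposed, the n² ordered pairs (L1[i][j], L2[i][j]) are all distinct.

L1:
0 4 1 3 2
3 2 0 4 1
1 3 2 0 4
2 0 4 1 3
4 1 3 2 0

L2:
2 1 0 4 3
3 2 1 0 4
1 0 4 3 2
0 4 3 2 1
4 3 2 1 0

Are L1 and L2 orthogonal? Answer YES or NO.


Form the n² = 25 superimposed pairs (L1[i][j], L2[i][j]), row by row (rows and columns indexed from 0):
row 0: (0,2) (4,1) (1,0) (3,4) (2,3)
row 1: (3,3) (2,2) (0,1) (4,0) (1,4)
row 2: (1,1) (3,0) (2,4) (0,3) (4,2)
row 3: (2,0) (0,4) (4,3) (1,2) (3,1)
row 4: (4,4) (1,3) (3,2) (2,1) (0,0)
Orthogonality requires all 25 pairs distinct.
Check by first coordinate: for each symbol s of L1, list the L2 entries in the n cells where L1 = s; they must all differ.
  L1 = 0: L2 entries (in reading order) 2, 1, 3, 4, 0 — all 5 distinct ✓
  L1 = 1: L2 entries (in reading order) 0, 4, 1, 2, 3 — all 5 distinct ✓
  L1 = 2: L2 entries (in reading order) 3, 2, 4, 0, 1 — all 5 distinct ✓
  L1 = 3: L2 entries (in reading order) 4, 3, 0, 1, 2 — all 5 distinct ✓
  L1 = 4: L2 entries (in reading order) 1, 0, 2, 3, 4 — all 5 distinct ✓
Every symbol of L1 meets every symbol of L2 exactly once, so all 25 pairs are distinct (25 of 25).
Conclusion: YES.

YES


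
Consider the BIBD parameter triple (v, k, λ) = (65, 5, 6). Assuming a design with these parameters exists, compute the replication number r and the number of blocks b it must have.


Any 2-(v, k, λ) BIBD satisfies two necessary conditions:
  (i)  Each point sits in r blocks, and counting incidences through any fixed point gives r(k − 1) = λ(v − 1), so r = λ(v − 1)/(k − 1).
  (ii) Total incidences bk = vr, so b = vr/k.
Step 1: r = λ(v − 1)/(k − 1) = 6·(65 − 1)/(5 − 1) = 6·64/4 = 384/4 = 96.
Step 2: b = vr/k = 65·96/5 = 6240/5 = 1248.
Check integrality: r = 96 ∈ Z ✓, b = 1248 ∈ Z ✓.
(These identities are necessary conditions: they determine r and b for any design with these parameters, but do not by themselves prove that one exists.)

r = 96, b = 1248.


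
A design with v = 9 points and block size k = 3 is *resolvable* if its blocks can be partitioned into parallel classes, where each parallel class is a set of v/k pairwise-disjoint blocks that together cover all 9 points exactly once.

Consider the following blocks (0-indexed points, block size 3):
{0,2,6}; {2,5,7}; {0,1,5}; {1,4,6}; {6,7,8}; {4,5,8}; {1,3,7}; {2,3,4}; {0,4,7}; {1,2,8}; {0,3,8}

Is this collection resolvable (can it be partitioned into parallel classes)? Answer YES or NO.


v = 9, block size k = 3, number of blocks = 11.
For resolvability, blocks must partition into parallel classes of size v/k = 3.
Total blocks must therefore be a multiple of 3: 11 = 3·3 + 2 ⇒ not divisible ✗.
Resolvable? NO.

NO


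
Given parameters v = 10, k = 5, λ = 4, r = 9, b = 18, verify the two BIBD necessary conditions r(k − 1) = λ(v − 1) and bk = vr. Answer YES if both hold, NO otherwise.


Condition (i): r(k − 1) = 9·4 = 36; λ(v − 1) = 4·9 = 36. Match? YES.
Condition (ii): bk = 18·5 = 90; vr = 10·9 = 90. Match? YES.
Both conditions hold? YES.

YES


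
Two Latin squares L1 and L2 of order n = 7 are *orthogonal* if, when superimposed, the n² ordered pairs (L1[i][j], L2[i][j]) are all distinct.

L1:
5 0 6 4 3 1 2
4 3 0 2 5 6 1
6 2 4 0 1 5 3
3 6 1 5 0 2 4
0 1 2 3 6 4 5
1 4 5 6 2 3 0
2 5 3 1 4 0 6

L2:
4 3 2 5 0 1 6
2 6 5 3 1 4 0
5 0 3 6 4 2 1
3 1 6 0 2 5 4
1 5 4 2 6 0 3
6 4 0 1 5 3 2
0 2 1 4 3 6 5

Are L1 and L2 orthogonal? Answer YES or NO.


Form the n² = 49 superimposed pairs (L1[i][j], L2[i][j]), row by row (rows and columns indexed from 0):
row 0: (5,4) (0,3) (6,2) (4,5) (3,0) (1,1) (2,6)
row 1: (4,2) (3,6) (0,5) (2,3) (5,1) (6,4) (1,0)
row 2: (6,5) (2,0) (4,3) (0,6) (1,4) (5,2) (3,1)
row 3: (3,3) (6,1) (1,6) (5,0) (0,2) (2,5) (4,4)
row 4: (0,1) (1,5) (2,4) (3,2) (6,6) (4,0) (5,3)
row 5: (1,6) (4,4) (5,0) (6,1) (2,5) (3,3) (0,2)
row 6: (2,0) (5,2) (3,1) (1,4) (4,3) (0,6) (6,5)
Orthogonality requires all 49 pairs distinct.
But the pair (1,6) repeats: cell (3,2) has L1 = 1, L2 = 6, and cell (5,0) has L1 = 1, L2 = 6.
A repeated pair means some other pair never occurs (only 35 distinct pairs out of 49), so the squares are not orthogonal.
Conclusion: NO.

NO


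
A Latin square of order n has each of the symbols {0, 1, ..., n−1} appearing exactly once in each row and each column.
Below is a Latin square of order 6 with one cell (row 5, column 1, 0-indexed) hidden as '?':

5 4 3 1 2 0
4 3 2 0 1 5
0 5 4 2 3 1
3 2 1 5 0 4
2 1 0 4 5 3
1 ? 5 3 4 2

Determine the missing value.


Row 5 contains symbols [1, 2, 3, 4, 5] — missing [0].
Column 1 contains symbols [1, 2, 3, 4, 5] — missing [0].
The missing symbol must appear in both missing sets; intersection = [0].
Therefore the hidden value is 0.

Missing value = 0.


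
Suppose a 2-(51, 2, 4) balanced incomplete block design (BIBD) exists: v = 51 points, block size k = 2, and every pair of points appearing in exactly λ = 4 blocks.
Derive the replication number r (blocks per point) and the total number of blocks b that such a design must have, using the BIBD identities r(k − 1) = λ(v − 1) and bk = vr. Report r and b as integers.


Any 2-(v, k, λ) BIBD satisfies two necessary conditions:
  (i)  Each point sits in r blocks, and counting incidences through any fixed point gives r(k − 1) = λ(v − 1), so r = λ(v − 1)/(k − 1).
  (ii) Total incidences bk = vr, so b = vr/k.
Step 1: r = λ(v − 1)/(k − 1) = 4·(51 − 1)/(2 − 1) = 4·50/1 = 200/1 = 200.
Step 2: b = vr/k = 51·200/2 = 10200/2 = 5100.
Check integrality: r = 200 ∈ Z ✓, b = 5100 ∈ Z ✓.
(These identities are necessary conditions: they determine r and b for any design with these parameters, but do not by themselves prove that one exists.)

r = 200, b = 5100.


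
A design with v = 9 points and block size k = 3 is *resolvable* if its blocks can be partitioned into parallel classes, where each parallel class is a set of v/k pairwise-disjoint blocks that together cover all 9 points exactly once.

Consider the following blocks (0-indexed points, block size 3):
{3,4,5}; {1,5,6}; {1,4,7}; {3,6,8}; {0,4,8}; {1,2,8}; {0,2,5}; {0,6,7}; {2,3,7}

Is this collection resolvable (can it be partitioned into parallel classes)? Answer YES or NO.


v = 9, block size k = 3, number of blocks = 9.
For resolvability, blocks must partition into parallel classes of size v/k = 3.
Total blocks must therefore be a multiple of 3: 9 = 3·3 + 0 ⇒ divisible ✓.
Greedy packing gives 3 candidate class(es). Each should be a full parallel class (size 3, covers all 9 points).
  Class 1 (3 blocks): {3,4,5}; {1,2,8}; {0,6,7}. Points covered: [0, 1, 2, 3, 4, 5, 6, 7, 8].
  Class 2 (3 blocks): {1,5,6}; {0,4,8}; {2,3,7}. Points covered: [0, 1, 2, 3, 4, 5, 6, 7, 8].
  Class 3 (3 blocks): {1,4,7}; {3,6,8}; {0,2,5}. Points covered: [0, 1, 2, 3, 4, 5, 6, 7, 8].
All classes full (size 3)? YES. All classes cover every point? YES.
Resolvable? YES.

YES


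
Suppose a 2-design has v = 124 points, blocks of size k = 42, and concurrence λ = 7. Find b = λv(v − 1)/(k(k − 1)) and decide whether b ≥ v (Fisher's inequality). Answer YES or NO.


r = λ(v − 1)/(k − 1) = 7·123/41 = 21.
b = vr/k = 124·21/42 = 62.
Fisher's inequality: b ≥ v ⇔ 62 ≥ 124? NO.

NO


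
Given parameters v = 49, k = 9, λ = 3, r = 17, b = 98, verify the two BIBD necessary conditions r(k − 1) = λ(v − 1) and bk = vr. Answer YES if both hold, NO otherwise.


Condition (i): r(k − 1) = 17·8 = 136; λ(v − 1) = 3·48 = 144. Match? NO.
Condition (ii): bk = 98·9 = 882; vr = 49·17 = 833. Match? NO.
Both conditions hold? NO.

NO


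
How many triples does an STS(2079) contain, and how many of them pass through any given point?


An STS(v) is a 2-(v, 3, 1) BIBD: block size k = 3, λ = 1.
Replication: r(k − 1) = λ(v − 1) ⇒ r·2 = 2079 − 1 = 2078 ⇒ r = 1039.
Block count: b = v(v − 1)/6 = 2079·2078/6 = 4320162/6 = 720027.
(Check via bk = vr: 720027·3 = 2160081 = 2079·1039 = 2160081 ✓.)

r = 1039, b = 720027.


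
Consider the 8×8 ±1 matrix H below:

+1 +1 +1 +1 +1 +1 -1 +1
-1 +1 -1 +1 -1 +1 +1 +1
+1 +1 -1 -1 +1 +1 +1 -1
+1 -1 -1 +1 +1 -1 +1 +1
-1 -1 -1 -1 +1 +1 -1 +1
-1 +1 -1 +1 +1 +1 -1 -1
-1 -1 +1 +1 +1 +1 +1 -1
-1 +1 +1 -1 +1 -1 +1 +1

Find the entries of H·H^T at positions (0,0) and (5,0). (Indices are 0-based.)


Row 0 of H: [1, 1, 1, 1, 1, 1, -1, 1].
Row 5 of H: [-1, 1, -1, 1, 1, 1, -1, -1].
(H·H^T)[0][0] = Σ_j H[0][j]·H[0][j] = (1)² + (1)² + (1)² + (1)² + (1)² + (1)² + (-1)² + (1)² = 1 + 1 + 1 + 1 + 1 + 1 + 1 + 1 = 8.
(H·H^T)[5][0] = Σ_j H[5][j]·H[0][j] = (-1)·(1) + (1)·(1) + (-1)·(1) + (1)·(1) + (1)·(1) + (1)·(1) + (-1)·(-1) + (-1)·(1) = -1 + 1 + -1 + 1 + 1 + 1 + 1 + -1 = 2.
Rows 5 and 0 are not orthogonal (dot product = 2 ≠ 0), so H is not a Hadamard matrix.

(0,0) entry = 8; (5,0) entry = 2.


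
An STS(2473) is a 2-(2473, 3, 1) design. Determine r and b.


An STS(v) is a 2-(v, 3, 1) BIBD: block size k = 3, λ = 1.
Replication: r(k − 1) = λ(v − 1) ⇒ r·2 = 2473 − 1 = 2472 ⇒ r = 1236.
Block count: bk = vr ⇒ b·3 = 2473·1236 = 3056628 ⇒ b = 1018876.
(Check via b = v(v − 1)/6 = 2473·2472/6 = 6113256/6 = 1018876.)

r = 1236, b = 1018876.


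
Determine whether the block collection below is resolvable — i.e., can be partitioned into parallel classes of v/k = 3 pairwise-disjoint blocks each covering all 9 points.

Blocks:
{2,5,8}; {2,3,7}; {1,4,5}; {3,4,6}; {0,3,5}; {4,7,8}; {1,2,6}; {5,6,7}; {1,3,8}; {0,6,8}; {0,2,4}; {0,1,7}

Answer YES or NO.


v = 9, block size k = 3, number of blocks = 12.
For resolvability, blocks must partition into parallel classes of size v/k = 3.
Total blocks must therefore be a multiple of 3: 12 = 3·4 + 0 ⇒ divisible ✓.
Greedy packing gives 4 candidate class(es). Each should be a full parallel class (size 3, covers all 9 points).
  Class 1 (3 blocks): {2,5,8}; {3,4,6}; {0,1,7}. Points covered: [0, 1, 2, 3, 4, 5, 6, 7, 8].
  Class 2 (3 blocks): {2,3,7}; {1,4,5}; {0,6,8}. Points covered: [0, 1, 2, 3, 4, 5, 6, 7, 8].
  Class 3 (3 blocks): {0,3,5}; {4,7,8}; {1,2,6}. Points covered: [0, 1, 2, 3, 4, 5, 6, 7, 8].
  Class 4 (3 blocks): {5,6,7}; {1,3,8}; {0,2,4}. Points covered: [0, 1, 2, 3, 4, 5, 6, 7, 8].
All classes full (size 3)? YES. All classes cover every point? YES.
Resolvable? YES.

YES


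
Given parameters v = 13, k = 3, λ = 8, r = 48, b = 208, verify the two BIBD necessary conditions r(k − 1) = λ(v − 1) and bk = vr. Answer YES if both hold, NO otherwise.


Condition (i): r(k − 1) = 48·2 = 96; λ(v − 1) = 8·12 = 96. Match? YES.
Condition (ii): bk = 208·3 = 624; vr = 13·48 = 624. Match? YES.
Both conditions hold? YES.

YES


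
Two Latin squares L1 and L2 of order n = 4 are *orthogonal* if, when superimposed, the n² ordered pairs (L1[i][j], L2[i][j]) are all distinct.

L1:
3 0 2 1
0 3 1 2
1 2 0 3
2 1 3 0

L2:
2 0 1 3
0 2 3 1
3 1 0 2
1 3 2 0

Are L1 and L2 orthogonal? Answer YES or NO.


Form the n² = 16 superimposed pairs (L1[i][j], L2[i][j]), row by row (rows and columns indexed from 0):
row 0: (3,2) (0,0) (2,1) (1,3)
row 1: (0,0) (3,2) (1,3) (2,1)
row 2: (1,3) (2,1) (0,0) (3,2)
row 3: (2,1) (1,3) (3,2) (0,0)
Orthogonality requires all 16 pairs distinct.
But the pair (0,0) repeats: cell (0,1) has L1 = 0, L2 = 0, and cell (1,0) has L1 = 0, L2 = 0.
A repeated pair means some other pair never occurs (only 4 distinct pairs out of 16), so the squares are not orthogonal.
Conclusion: NO.

NO


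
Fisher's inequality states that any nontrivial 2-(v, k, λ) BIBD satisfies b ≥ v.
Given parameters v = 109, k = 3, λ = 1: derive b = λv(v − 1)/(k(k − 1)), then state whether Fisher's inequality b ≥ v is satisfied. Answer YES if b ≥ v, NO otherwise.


b = λv(v − 1)/(k(k − 1)) = 1·109·108/(3·2) = 11772/6 = 1962.
Compare with v = 109: b ≥ v, so Fisher's inequality holds.

YES


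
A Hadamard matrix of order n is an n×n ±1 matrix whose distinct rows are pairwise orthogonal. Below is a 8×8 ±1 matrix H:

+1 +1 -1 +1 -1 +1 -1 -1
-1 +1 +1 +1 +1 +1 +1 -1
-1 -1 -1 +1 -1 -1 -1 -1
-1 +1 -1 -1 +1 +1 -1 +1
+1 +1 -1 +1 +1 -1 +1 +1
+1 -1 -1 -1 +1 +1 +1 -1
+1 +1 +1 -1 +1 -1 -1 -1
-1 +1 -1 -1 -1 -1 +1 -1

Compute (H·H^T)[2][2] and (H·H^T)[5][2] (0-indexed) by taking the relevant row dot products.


Row 2 of H: [-1, -1, -1, 1, -1, -1, -1, -1].
Row 5 of H: [1, -1, -1, -1, 1, 1, 1, -1].
(H·H^T)[2][2] = Σ_j H[2][j]·H[2][j] = (-1)² + (-1)² + (-1)² + (1)² + (-1)² + (-1)² + (-1)² + (-1)² = 1 + 1 + 1 + 1 + 1 + 1 + 1 + 1 = 8.
(H·H^T)[5][2] = Σ_j H[5][j]·H[2][j] = (1)·(-1) + (-1)·(-1) + (-1)·(-1) + (-1)·(1) + (1)·(-1) + (1)·(-1) + (1)·(-1) + (-1)·(-1) = -1 + 1 + 1 + -1 + -1 + -1 + -1 + 1 = -2.
Rows 5 and 2 are not orthogonal (dot product = -2 ≠ 0), so H is not a Hadamard matrix.

(2,2) entry = 8; (5,2) entry = -2.


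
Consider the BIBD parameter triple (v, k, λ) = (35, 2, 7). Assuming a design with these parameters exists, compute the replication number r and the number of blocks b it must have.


Any 2-(v, k, λ) BIBD satisfies two necessary conditions:
  (i)  Each point sits in r blocks, and counting incidences through any fixed point gives r(k − 1) = λ(v − 1), so r = λ(v − 1)/(k − 1).
  (ii) Total incidences bk = vr, so b = vr/k.
Step 1: r = λ(v − 1)/(k − 1) = 7·(35 − 1)/(2 − 1) = 7·34/1 = 238/1 = 238.
Step 2: b = vr/k = 35·238/2 = 8330/2 = 4165.
Check integrality: r = 238 ∈ Z ✓, b = 4165 ∈ Z ✓.
(These identities are necessary conditions: they determine r and b for any design with these parameters, but do not by themselves prove that one exists.)

r = 238, b = 4165.


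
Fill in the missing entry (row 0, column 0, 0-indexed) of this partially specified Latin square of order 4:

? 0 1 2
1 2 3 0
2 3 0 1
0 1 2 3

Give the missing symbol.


Row 0 contains symbols [0, 1, 2] — missing [3].
Column 0 contains symbols [0, 1, 2] — missing [3].
The missing symbol must appear in both missing sets; intersection = [3].
Therefore the hidden value is 3.

Missing value = 3.


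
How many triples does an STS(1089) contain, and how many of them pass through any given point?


An STS(v) is a 2-(v, 3, 1) BIBD: block size k = 3, λ = 1.
Replication: r(k − 1) = λ(v − 1) ⇒ r·2 = 1089 − 1 = 1088 ⇒ r = 544.
Block count: b = v(v − 1)/6 = 1089·1088/6 = 1184832/6 = 197472.
(Check via bk = vr: 197472·3 = 592416 = 1089·544 = 592416 ✓.)

r = 544, b = 197472.


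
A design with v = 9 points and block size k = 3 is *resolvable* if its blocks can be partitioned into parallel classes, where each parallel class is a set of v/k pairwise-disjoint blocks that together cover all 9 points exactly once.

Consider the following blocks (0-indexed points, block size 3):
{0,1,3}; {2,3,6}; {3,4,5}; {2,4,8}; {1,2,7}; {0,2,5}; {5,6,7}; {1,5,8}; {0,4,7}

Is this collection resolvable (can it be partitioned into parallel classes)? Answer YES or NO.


v = 9, block size k = 3, number of blocks = 9.
For resolvability, blocks must partition into parallel classes of size v/k = 3.
Total blocks must therefore be a multiple of 3: 9 = 3·3 + 0 ⇒ divisible ✓.
Consider block {3,4,5}. The only other block(s) in the collection disjoint from it are {1,2,7} — just 1 block(s). Any parallel class containing {3,4,5} would need 2 other blocks each disjoint from it, so no parallel class of size 3 can contain {3,4,5}.
Since every block must belong to some parallel class in a resolution, the collection cannot be partitioned into parallel classes.
Resolvable? NO.

NO


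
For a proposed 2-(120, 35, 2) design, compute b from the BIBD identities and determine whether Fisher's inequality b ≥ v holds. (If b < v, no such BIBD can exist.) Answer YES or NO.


b = λv(v − 1)/(k(k − 1)) = 2·120·119/(35·34) = 28560/1190 = 24.
Compare with v = 120: b < v, so Fisher's inequality fails.

NO


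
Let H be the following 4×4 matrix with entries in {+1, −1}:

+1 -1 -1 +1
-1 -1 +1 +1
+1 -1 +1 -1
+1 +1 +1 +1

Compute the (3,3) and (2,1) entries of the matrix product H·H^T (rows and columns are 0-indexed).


Row 1 of H: [-1, -1, 1, 1].
Row 2 of H: [1, -1, 1, -1].
Row 3 of H: [1, 1, 1, 1].
(H·H^T)[3][3] = Σ_j H[3][j]·H[3][j] = (1)² + (1)² + (1)² + (1)² = 1 + 1 + 1 + 1 = 4.
(H·H^T)[2][1] = Σ_j H[2][j]·H[1][j] = (1)·(-1) + (-1)·(-1) + (1)·(1) + (-1)·(1) = -1 + 1 + 1 + -1 = 0.
So rows 2 and 1 are orthogonal; the diagonal entry equals n = 4.

(3,3) entry = 4; (2,1) entry = 0.


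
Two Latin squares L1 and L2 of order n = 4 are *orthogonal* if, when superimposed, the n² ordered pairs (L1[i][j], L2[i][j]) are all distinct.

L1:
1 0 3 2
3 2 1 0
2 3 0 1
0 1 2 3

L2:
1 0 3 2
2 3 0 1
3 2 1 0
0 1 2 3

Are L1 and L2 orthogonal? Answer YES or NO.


Form the n² = 16 superimposed pairs (L1[i][j], L2[i][j]), row by row (rows and columns indexed from 0):
row 0: (1,1) (0,0) (3,3) (2,2)
row 1: (3,2) (2,3) (1,0) (0,1)
row 2: (2,3) (3,2) (0,1) (1,0)
row 3: (0,0) (1,1) (2,2) (3,3)
Orthogonality requires all 16 pairs distinct.
But the pair (2,3) repeats: cell (1,1) has L1 = 2, L2 = 3, and cell (2,0) has L1 = 2, L2 = 3.
A repeated pair means some other pair never occurs (only 8 distinct pairs out of 16), so the squares are not orthogonal.
Conclusion: NO.

NO


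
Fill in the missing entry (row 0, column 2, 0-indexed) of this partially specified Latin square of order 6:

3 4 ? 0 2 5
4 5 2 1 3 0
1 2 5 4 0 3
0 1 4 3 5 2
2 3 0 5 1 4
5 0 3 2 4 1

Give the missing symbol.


Row 0 contains symbols [0, 2, 3, 4, 5] — missing [1].
Column 2 contains symbols [0, 2, 3, 4, 5] — missing [1].
The missing symbol must appear in both missing sets; intersection = [1].
Therefore the hidden value is 1.

Missing value = 1.


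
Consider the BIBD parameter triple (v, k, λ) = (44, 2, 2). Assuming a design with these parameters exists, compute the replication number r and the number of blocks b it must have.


Any 2-(v, k, λ) BIBD satisfies two necessary conditions:
  (i)  Each point sits in r blocks, and counting incidences through any fixed point gives r(k − 1) = λ(v − 1), so r = λ(v − 1)/(k − 1).
  (ii) Total incidences bk = vr, so b = vr/k.
Step 1: r = λ(v − 1)/(k − 1) = 2·(44 − 1)/(2 − 1) = 2·43/1 = 86/1 = 86.
Step 2: b = vr/k = 44·86/2 = 3784/2 = 1892.
Check integrality: r = 86 ∈ Z ✓, b = 1892 ∈ Z ✓.
(These identities are necessary conditions: they determine r and b for any design with these parameters, but do not by themselves prove that one exists.)

r = 86, b = 1892.


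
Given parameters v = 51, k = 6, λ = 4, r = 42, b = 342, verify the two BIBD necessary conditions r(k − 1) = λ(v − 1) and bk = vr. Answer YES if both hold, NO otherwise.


Condition (i): r(k − 1) = 42·5 = 210; λ(v − 1) = 4·50 = 200. Match? NO.
Condition (ii): bk = 342·6 = 2052; vr = 51·42 = 2142. Match? NO.
Both conditions hold? NO.

NO


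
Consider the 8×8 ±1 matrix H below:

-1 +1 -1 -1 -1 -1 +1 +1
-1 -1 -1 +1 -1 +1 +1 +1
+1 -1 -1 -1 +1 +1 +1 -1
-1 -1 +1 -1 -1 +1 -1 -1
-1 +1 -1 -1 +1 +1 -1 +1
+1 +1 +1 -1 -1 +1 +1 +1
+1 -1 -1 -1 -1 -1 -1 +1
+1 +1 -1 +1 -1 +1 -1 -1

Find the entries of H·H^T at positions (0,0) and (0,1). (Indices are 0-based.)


Row 0 of H: [-1, 1, -1, -1, -1, -1, 1, 1].
Row 1 of H: [-1, -1, -1, 1, -1, 1, 1, 1].
(H·H^T)[0][0] = Σ_j H[0][j]·H[0][j] = (-1)² + (1)² + (-1)² + (-1)² + (-1)² + (-1)² + (1)² + (1)² = 1 + 1 + 1 + 1 + 1 + 1 + 1 + 1 = 8.
(H·H^T)[0][1] = Σ_j H[0][j]·H[1][j] = (-1)·(-1) + (1)·(-1) + (-1)·(-1) + (-1)·(1) + (-1)·(-1) + (-1)·(1) + (1)·(1) + (1)·(1) = 1 + -1 + 1 + -1 + 1 + -1 + 1 + 1 = 2.
Rows 0 and 1 are not orthogonal (dot product = 2 ≠ 0), so H is not a Hadamard matrix.

(0,0) entry = 8; (0,1) entry = 2.


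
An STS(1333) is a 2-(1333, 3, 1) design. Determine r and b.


An STS(v) is a 2-(v, 3, 1) BIBD: block size k = 3, λ = 1.
Replication: r(k − 1) = λ(v − 1) ⇒ r·2 = 1333 − 1 = 1332 ⇒ r = 666.
Block count: b = v(v − 1)/6 = 1333·1332/6 = 1775556/6 = 295926.

r = 666, b = 295926.


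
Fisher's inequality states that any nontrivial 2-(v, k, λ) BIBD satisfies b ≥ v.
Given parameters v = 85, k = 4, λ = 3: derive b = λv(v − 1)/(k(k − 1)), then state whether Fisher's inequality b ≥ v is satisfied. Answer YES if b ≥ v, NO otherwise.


r = λ(v − 1)/(k − 1) = 3·84/3 = 84.
b = vr/k = 85·84/4 = 1785.
Fisher's inequality: b ≥ v ⇔ 1785 ≥ 85? YES.

YES


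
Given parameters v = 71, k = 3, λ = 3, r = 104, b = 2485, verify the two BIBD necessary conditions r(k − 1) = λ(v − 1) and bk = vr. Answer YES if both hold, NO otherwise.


Condition (i): r(k − 1) = 104·2 = 208; λ(v − 1) = 3·70 = 210. Match? NO.
Condition (ii): bk = 2485·3 = 7455; vr = 71·104 = 7384. Match? NO.
Both conditions hold? NO.

NO


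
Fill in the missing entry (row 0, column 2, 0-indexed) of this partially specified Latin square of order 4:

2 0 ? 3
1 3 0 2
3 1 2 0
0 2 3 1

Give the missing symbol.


Row 0 contains symbols [0, 2, 3] — missing [1].
Column 2 contains symbols [0, 2, 3] — missing [1].
The missing symbol must appear in both missing sets; intersection = [1].
Therefore the hidden value is 1.

Missing value = 1.


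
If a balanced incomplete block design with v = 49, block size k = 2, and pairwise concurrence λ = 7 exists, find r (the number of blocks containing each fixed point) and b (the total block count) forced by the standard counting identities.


Any 2-(v, k, λ) BIBD satisfies two necessary conditions:
  (i)  Each point sits in r blocks, and counting incidences through any fixed point gives r(k − 1) = λ(v − 1), so r = λ(v − 1)/(k − 1).
  (ii) Total incidences bk = vr, so b = vr/k.
Step 1: r = λ(v − 1)/(k − 1) = 7·(49 − 1)/(2 − 1) = 7·48/1 = 336/1 = 336.
Step 2: b = vr/k = 49·336/2 = 16464/2 = 8232.
Check integrality: r = 336 ∈ Z ✓, b = 8232 ∈ Z ✓.
(These identities are necessary conditions: they determine r and b for any design with these parameters, but do not by themselves prove that one exists.)

r = 336, b = 8232.


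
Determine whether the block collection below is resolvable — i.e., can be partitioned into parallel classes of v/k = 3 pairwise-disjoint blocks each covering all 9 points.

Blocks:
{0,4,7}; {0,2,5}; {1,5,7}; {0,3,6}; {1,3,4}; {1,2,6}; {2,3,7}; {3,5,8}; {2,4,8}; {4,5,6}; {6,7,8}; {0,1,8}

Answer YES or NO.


v = 9, block size k = 3, number of blocks = 12.
For resolvability, blocks must partition into parallel classes of size v/k = 3.
Total blocks must therefore be a multiple of 3: 12 = 3·4 + 0 ⇒ divisible ✓.
Greedy packing gives 4 candidate class(es). Each should be a full parallel class (size 3, covers all 9 points).
  Class 1 (3 blocks): {0,4,7}; {1,2,6}; {3,5,8}. Points covered: [0, 1, 2, 3, 4, 5, 6, 7, 8].
  Class 2 (3 blocks): {0,2,5}; {1,3,4}; {6,7,8}. Points covered: [0, 1, 2, 3, 4, 5, 6, 7, 8].
  Class 3 (3 blocks): {1,5,7}; {0,3,6}; {2,4,8}. Points covered: [0, 1, 2, 3, 4, 5, 6, 7, 8].
  Class 4 (3 blocks): {2,3,7}; {4,5,6}; {0,1,8}. Points covered: [0, 1, 2, 3, 4, 5, 6, 7, 8].
All classes full (size 3)? YES. All classes cover every point? YES.
Resolvable? YES.

YES


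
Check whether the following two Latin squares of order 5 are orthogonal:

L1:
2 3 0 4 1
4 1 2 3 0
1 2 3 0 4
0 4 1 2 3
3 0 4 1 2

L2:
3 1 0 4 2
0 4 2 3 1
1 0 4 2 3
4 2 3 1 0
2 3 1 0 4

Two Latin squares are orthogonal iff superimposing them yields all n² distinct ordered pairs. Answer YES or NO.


Form the n² = 25 superimposed pairs (L1[i][j], L2[i][j]), row by row (rows and columns indexed from 0):
row 0: (2,3) (3,1) (0,0) (4,4) (1,2)
row 1: (4,0) (1,4) (2,2) (3,3) (0,1)
row 2: (1,1) (2,0) (3,4) (0,2) (4,3)
row 3: (0,4) (4,2) (1,3) (2,1) (3,0)
row 4: (3,2) (0,3) (4,1) (1,0) (2,4)
Orthogonality requires all 25 pairs distinct.
Check by first coordinate: for each symbol s of L1, list the L2 entries in the n cells where L1 = s; they must all differ.
  L1 = 0: L2 entries (in reading order) 0, 1, 2, 4, 3 — all 5 distinct ✓
  L1 = 1: L2 entries (in reading order) 2, 4, 1, 3, 0 — all 5 distinct ✓
  L1 = 2: L2 entries (in reading order) 3, 2, 0, 1, 4 — all 5 distinct ✓
  L1 = 3: L2 entries (in reading order) 1, 3, 4, 0, 2 — all 5 distinct ✓
  L1 = 4: L2 entries (in reading order) 4, 0, 3, 2, 1 — all 5 distinct ✓
Every symbol of L1 meets every symbol of L2 exactly once, so all 25 pairs are distinct (25 of 25).
Conclusion: YES.

YES


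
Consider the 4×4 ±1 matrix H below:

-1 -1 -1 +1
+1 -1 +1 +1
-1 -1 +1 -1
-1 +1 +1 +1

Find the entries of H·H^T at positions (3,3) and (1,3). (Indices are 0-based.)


Row 1 of H: [1, -1, 1, 1].
Row 3 of H: [-1, 1, 1, 1].
(H·H^T)[3][3] = Σ_j H[3][j]·H[3][j] = (-1)² + (1)² + (1)² + (1)² = 1 + 1 + 1 + 1 = 4.
(H·H^T)[1][3] = Σ_j H[1][j]·H[3][j] = (1)·(-1) + (-1)·(1) + (1)·(1) + (1)·(1) = -1 + -1 + 1 + 1 = 0.
So rows 1 and 3 are orthogonal; the diagonal entry equals n = 4.

(3,3) entry = 4; (1,3) entry = 0.


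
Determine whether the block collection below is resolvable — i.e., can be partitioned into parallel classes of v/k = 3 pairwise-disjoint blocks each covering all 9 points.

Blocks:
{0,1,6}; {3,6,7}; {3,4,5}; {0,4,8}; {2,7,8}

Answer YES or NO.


v = 9, block size k = 3, number of blocks = 5.
For resolvability, blocks must partition into parallel classes of size v/k = 3.
Total blocks must therefore be a multiple of 3: 5 = 3·1 + 2 ⇒ not divisible ✗.
Resolvable? NO.

NO


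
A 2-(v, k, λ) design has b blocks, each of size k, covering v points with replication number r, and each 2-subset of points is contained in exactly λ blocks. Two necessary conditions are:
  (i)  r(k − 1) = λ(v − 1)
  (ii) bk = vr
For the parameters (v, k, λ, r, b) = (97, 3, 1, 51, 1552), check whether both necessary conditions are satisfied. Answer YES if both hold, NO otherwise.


Condition (i): r(k − 1) = 51·2 = 102; λ(v − 1) = 1·96 = 96. Match? NO.
Condition (ii): bk = 1552·3 = 4656; vr = 97·51 = 4947. Match? NO.
Both conditions hold? NO.

NO


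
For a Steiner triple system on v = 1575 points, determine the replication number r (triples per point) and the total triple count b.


An STS(v) is a 2-(v, 3, 1) BIBD: block size k = 3, λ = 1.
Replication: r(k − 1) = λ(v − 1) ⇒ r·2 = 1575 − 1 = 1574 ⇒ r = 787.
Block count: bk = vr ⇒ b·3 = 1575·787 = 1239525 ⇒ b = 413175.

r = 787, b = 413175.


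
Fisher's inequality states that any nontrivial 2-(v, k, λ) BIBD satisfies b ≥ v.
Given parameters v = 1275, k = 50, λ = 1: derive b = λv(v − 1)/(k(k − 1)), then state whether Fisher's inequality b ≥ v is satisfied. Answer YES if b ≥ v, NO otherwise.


b = λv(v − 1)/(k(k − 1)) = 1·1275·1274/(50·49) = 1624350/2450 = 663.
Compare with v = 1275: b < v, so Fisher's inequality fails.

NO


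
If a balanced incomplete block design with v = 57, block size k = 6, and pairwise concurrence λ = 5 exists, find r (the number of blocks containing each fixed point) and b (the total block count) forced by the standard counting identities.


Any 2-(v, k, λ) BIBD satisfies two necessary conditions:
  (i)  Each point sits in r blocks, and counting incidences through any fixed point gives r(k − 1) = λ(v − 1), so r = λ(v − 1)/(k − 1).
  (ii) Total incidences bk = vr, so b = vr/k.
Step 1: r = λ(v − 1)/(k − 1) = 5·(57 − 1)/(6 − 1) = 5·56/5 = 280/5 = 56.
Step 2: b = vr/k = 57·56/6 = 3192/6 = 532.
Check integrality: r = 56 ∈ Z ✓, b = 532 ∈ Z ✓.
(These identities are necessary conditions: they determine r and b for any design with these parameters, but do not by themselves prove that one exists.)

r = 56, b = 532.


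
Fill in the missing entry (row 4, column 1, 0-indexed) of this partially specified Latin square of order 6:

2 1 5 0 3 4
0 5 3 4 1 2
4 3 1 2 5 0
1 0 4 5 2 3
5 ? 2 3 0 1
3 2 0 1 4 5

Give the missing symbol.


Row 4 contains symbols [0, 1, 2, 3, 5] — missing [4].
Column 1 contains symbols [0, 1, 2, 3, 5] — missing [4].
The missing symbol must appear in both missing sets; intersection = [4].
Therefore the hidden value is 4.

Missing value = 4.


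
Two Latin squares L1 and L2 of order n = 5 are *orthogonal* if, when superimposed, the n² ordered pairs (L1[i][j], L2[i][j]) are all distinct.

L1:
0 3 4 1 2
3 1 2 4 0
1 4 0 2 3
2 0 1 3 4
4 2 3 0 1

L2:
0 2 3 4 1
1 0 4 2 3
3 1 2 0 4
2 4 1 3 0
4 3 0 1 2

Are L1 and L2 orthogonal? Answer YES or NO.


Form the n² = 25 superimposed pairs (L1[i][j], L2[i][j]), row by row (rows and columns indexed from 0):
row 0: (0,0) (3,2) (4,3) (1,4) (2,1)
row 1: (3,1) (1,0) (2,4) (4,2) (0,3)
row 2: (1,3) (4,1) (0,2) (2,0) (3,4)
row 3: (2,2) (0,4) (1,1) (3,3) (4,0)
row 4: (4,4) (2,3) (3,0) (0,1) (1,2)
Orthogonality requires all 25 pairs distinct.
Check by first coordinate: for each symbol s of L1, list the L2 entries in the n cells where L1 = s; they must all differ.
  L1 = 0: L2 entries (in reading order) 0, 3, 2, 4, 1 — all 5 distinct ✓
  L1 = 1: L2 entries (in reading order) 4, 0, 3, 1, 2 — all 5 distinct ✓
  L1 = 2: L2 entries (in reading order) 1, 4, 0, 2, 3 — all 5 distinct ✓
  L1 = 3: L2 entries (in reading order) 2, 1, 4, 3, 0 — all 5 distinct ✓
  L1 = 4: L2 entries (in reading order) 3, 2, 1, 0, 4 — all 5 distinct ✓
Every symbol of L1 meets every symbol of L2 exactly once, so all 25 pairs are distinct (25 of 25).
Conclusion: YES.

YES


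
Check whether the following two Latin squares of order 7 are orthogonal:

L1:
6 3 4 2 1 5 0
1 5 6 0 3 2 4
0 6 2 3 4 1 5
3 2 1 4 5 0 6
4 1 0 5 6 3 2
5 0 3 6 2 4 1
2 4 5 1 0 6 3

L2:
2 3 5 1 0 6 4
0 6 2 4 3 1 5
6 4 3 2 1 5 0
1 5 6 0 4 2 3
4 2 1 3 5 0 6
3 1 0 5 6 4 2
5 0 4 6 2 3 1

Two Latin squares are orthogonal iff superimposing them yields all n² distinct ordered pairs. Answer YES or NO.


Form the n² = 49 superimposed pairs (L1[i][j], L2[i][j]), row by row (rows and columns indexed from 0):
row 0: (6,2) (3,3) (4,5) (2,1) (1,0) (5,6) (0,4)
row 1: (1,0) (5,6) (6,2) (0,4) (3,3) (2,1) (4,5)
row 2: (0,6) (6,4) (2,3) (3,2) (4,1) (1,5) (5,0)
row 3: (3,1) (2,5) (1,6) (4,0) (5,4) (0,2) (6,3)
row 4: (4,4) (1,2) (0,1) (5,3) (6,5) (3,0) (2,6)
row 5: (5,3) (0,1) (3,0) (6,5) (2,6) (4,4) (1,2)
row 6: (2,5) (4,0) (5,4) (1,6) (0,2) (6,3) (3,1)
Orthogonality requires all 49 pairs distinct.
But the pair (1,0) repeats: cell (0,4) has L1 = 1, L2 = 0, and cell (1,0) has L1 = 1, L2 = 0.
A repeated pair means some other pair never occurs (only 28 distinct pairs out of 49), so the squares are not orthogonal.
Conclusion: NO.

NO


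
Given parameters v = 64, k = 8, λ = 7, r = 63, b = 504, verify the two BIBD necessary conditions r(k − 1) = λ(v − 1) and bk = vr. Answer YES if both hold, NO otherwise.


Condition (i): r(k − 1) = 63·7 = 441; λ(v − 1) = 7·63 = 441. Match? YES.
Condition (ii): bk = 504·8 = 4032; vr = 64·63 = 4032. Match? YES.
Both conditions hold? YES.

YES


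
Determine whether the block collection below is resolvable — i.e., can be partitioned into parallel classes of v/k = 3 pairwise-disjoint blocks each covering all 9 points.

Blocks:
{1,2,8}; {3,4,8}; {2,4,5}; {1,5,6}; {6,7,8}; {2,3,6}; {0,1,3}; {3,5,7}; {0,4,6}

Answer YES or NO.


v = 9, block size k = 3, number of blocks = 9.
For resolvability, blocks must partition into parallel classes of size v/k = 3.
Total blocks must therefore be a multiple of 3: 9 = 3·3 + 0 ⇒ divisible ✓.
Consider block {3,4,8}. The only other block(s) in the collection disjoint from it are {1,5,6} — just 1 block(s). Any parallel class containing {3,4,8} would need 2 other blocks each disjoint from it, so no parallel class of size 3 can contain {3,4,8}.
Since every block must belong to some parallel class in a resolution, the collection cannot be partitioned into parallel classes.
Resolvable? NO.

NO


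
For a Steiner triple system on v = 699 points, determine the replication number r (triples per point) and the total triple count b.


An STS(v) is a 2-(v, 3, 1) BIBD: block size k = 3, λ = 1.
Replication: r(k − 1) = λ(v − 1) ⇒ r·2 = 699 − 1 = 698 ⇒ r = 349.
Block count: bk = vr ⇒ b·3 = 699·349 = 243951 ⇒ b = 81317.

r = 349, b = 81317.


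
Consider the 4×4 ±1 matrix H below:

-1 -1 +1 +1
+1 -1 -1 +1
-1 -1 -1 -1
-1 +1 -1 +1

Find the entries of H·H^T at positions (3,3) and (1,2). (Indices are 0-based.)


Row 1 of H: [1, -1, -1, 1].
Row 2 of H: [-1, -1, -1, -1].
Row 3 of H: [-1, 1, -1, 1].
(H·H^T)[3][3] = Σ_j H[3][j]·H[3][j] = (-1)² + (1)² + (-1)² + (1)² = 1 + 1 + 1 + 1 = 4.
(H·H^T)[1][2] = Σ_j H[1][j]·H[2][j] = (1)·(-1) + (-1)·(-1) + (-1)·(-1) + (1)·(-1) = -1 + 1 + 1 + -1 = 0.
So rows 1 and 2 are orthogonal; the diagonal entry equals n = 4.

(3,3) entry = 4; (1,2) entry = 0.


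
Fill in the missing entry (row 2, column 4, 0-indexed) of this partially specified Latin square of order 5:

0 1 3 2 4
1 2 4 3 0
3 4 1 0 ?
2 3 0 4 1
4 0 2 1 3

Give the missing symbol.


Row 2 contains symbols [0, 1, 3, 4] — missing [2].
Column 4 contains symbols [0, 1, 3, 4] — missing [2].
The missing symbol must appear in both missing sets; intersection = [2].
Therefore the hidden value is 2.

Missing value = 2.


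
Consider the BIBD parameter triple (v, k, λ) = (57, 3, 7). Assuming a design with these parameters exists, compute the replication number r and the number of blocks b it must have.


Any 2-(v, k, λ) BIBD satisfies two necessary conditions:
  (i)  Each point sits in r blocks, and counting incidences through any fixed point gives r(k − 1) = λ(v − 1), so r = λ(v − 1)/(k − 1).
  (ii) Total incidences bk = vr, so b = vr/k.
Step 1: r = λ(v − 1)/(k − 1) = 7·(57 − 1)/(3 − 1) = 7·56/2 = 392/2 = 196.
Step 2: b = vr/k = 57·196/3 = 11172/3 = 3724.
Check integrality: r = 196 ∈ Z ✓, b = 3724 ∈ Z ✓.
(These identities are necessary conditions: they determine r and b for any design with these parameters, but do not by themselves prove that one exists.)

r = 196, b = 3724.


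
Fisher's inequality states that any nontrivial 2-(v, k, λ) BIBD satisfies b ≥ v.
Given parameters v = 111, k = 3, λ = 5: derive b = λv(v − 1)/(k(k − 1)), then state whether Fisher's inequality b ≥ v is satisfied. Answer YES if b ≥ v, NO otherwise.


b = λv(v − 1)/(k(k − 1)) = 5·111·110/(3·2) = 61050/6 = 10175.
Compare with v = 111: b ≥ v, so Fisher's inequality holds.

YES


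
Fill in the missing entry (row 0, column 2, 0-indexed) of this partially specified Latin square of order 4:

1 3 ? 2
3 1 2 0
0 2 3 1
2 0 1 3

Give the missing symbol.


Row 0 contains symbols [1, 2, 3] — missing [0].
Column 2 contains symbols [1, 2, 3] — missing [0].
The missing symbol must appear in both missing sets; intersection = [0].
Therefore the hidden value is 0.

Missing value = 0.


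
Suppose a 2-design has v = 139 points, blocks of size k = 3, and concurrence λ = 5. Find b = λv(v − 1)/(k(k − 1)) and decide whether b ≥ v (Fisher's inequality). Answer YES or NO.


b = λv(v − 1)/(k(k − 1)) = 5·139·138/(3·2) = 95910/6 = 15985.
Compare with v = 139: b ≥ v, so Fisher's inequality holds.

YES


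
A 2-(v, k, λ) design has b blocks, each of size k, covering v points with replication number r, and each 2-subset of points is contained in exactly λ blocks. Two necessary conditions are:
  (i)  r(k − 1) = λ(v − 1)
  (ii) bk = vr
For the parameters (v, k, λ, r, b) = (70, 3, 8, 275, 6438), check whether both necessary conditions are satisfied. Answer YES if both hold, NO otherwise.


Condition (i): r(k − 1) = 275·2 = 550; λ(v − 1) = 8·69 = 552. Match? NO.
Condition (ii): bk = 6438·3 = 19314; vr = 70·275 = 19250. Match? NO.
Both conditions hold? NO.

NO


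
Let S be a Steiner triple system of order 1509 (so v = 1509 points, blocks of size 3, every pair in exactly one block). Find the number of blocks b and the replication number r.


An STS(v) is a 2-(v, 3, 1) BIBD: block size k = 3, λ = 1.
Replication: r(k − 1) = λ(v − 1) ⇒ r·2 = 1509 − 1 = 1508 ⇒ r = 754.
Block count: b = v(v − 1)/6 = 1509·1508/6 = 2275572/6 = 379262.

r = 754, b = 379262.


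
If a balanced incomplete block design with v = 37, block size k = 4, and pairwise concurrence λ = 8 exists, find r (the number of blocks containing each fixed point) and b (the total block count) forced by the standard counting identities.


Any 2-(v, k, λ) BIBD satisfies two necessary conditions:
  (i)  Each point sits in r blocks, and counting incidences through any fixed point gives r(k − 1) = λ(v − 1), so r = λ(v − 1)/(k − 1).
  (ii) Total incidences bk = vr, so b = vr/k.
Step 1: r = λ(v − 1)/(k − 1) = 8·(37 − 1)/(4 − 1) = 8·36/3 = 288/3 = 96.
Step 2: b = vr/k = 37·96/4 = 3552/4 = 888.
Check integrality: r = 96 ∈ Z ✓, b = 888 ∈ Z ✓.
(These identities are necessary conditions: they determine r and b for any design with these parameters, but do not by themselves prove that one exists.)

r = 96, b = 888.
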